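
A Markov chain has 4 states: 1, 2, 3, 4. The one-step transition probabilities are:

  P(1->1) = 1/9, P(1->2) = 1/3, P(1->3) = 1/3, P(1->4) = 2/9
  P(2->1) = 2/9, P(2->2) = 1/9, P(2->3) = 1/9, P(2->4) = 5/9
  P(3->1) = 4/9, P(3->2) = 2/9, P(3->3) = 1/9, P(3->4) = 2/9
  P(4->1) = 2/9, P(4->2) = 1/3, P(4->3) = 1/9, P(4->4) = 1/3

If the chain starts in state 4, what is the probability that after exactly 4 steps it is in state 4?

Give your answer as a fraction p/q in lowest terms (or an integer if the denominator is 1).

Computing P^4 by repeated multiplication:
P^1 =
  1: [1/9, 1/3, 1/3, 2/9]
  2: [2/9, 1/9, 1/9, 5/9]
  3: [4/9, 2/9, 1/9, 2/9]
  4: [2/9, 1/3, 1/9, 1/3]
P^2 =
  1: [23/81, 2/9, 11/81, 29/81]
  2: [2/9, 8/27, 13/81, 26/81]
  3: [16/81, 22/81, 17/81, 26/81]
  4: [2/9, 20/81, 13/81, 10/27]
P^3 =
  1: [161/729, 196/729, 127/729, 245/729]
  2: [170/729, 182/729, 13/81, 260/729]
  3: [20/81, 182/729, 113/729, 254/729]
  4: [170/729, 190/729, 13/81, 28/81]
P^4 =
  1: [517/2187, 556/2187, 1051/6561, 2291/6561]
  2: [1522/6561, 1706/6561, 1069/6561, 2264/6561]
  3: [1504/6561, 190/729, 121/729, 2258/6561]
  4: [1522/6561, 1690/6561, 1069/6561, 760/2187]

(P^4)[4 -> 4] = 760/2187

Answer: 760/2187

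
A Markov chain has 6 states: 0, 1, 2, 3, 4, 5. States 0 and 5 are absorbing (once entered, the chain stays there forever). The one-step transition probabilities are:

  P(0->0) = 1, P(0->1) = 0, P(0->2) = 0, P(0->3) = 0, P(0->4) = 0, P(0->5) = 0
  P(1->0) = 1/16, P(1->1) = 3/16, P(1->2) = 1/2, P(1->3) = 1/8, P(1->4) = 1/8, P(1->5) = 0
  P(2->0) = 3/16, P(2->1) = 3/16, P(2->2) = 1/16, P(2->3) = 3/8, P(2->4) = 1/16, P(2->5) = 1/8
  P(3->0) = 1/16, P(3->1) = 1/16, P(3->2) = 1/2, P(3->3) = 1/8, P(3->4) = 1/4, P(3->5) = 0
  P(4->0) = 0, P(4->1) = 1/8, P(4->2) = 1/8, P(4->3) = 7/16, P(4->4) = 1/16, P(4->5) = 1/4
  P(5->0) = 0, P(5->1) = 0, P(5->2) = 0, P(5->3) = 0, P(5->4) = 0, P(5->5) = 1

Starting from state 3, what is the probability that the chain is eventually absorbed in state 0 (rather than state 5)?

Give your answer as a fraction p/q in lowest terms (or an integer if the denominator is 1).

Let a_i = P(absorbed in 0 | start in state i).
Boundary conditions: a_0 = 1, a_5 = 0.
For each transient state i, a_i = sum_j P(i->j) * a_j:
  a_1 = 1/16*a_0 + 3/16*a_1 + 1/2*a_2 + 1/8*a_3 + 1/8*a_4 + 0*a_5
  a_2 = 3/16*a_0 + 3/16*a_1 + 1/16*a_2 + 3/8*a_3 + 1/16*a_4 + 1/8*a_5
  a_3 = 1/16*a_0 + 1/16*a_1 + 1/2*a_2 + 1/8*a_3 + 1/4*a_4 + 0*a_5
  a_4 = 0*a_0 + 1/8*a_1 + 1/8*a_2 + 7/16*a_3 + 1/16*a_4 + 1/4*a_5

Substituting a_0 = 1 and a_5 = 0, rearrange to (I - Q) a = r where r[i] = P(i -> 0):
  [13/16, -1/2, -1/8, -1/8] . (a_1, a_2, a_3, a_4) = 1/16
  [-3/16, 15/16, -3/8, -1/16] . (a_1, a_2, a_3, a_4) = 3/16
  [-1/16, -1/2, 7/8, -1/4] . (a_1, a_2, a_3, a_4) = 1/16
  [-1/8, -1/8, -7/16, 15/16] . (a_1, a_2, a_3, a_4) = 0

Solving yields:
  a_1 = 4487/7895
  a_2 = 4421/7895
  a_3 = 4327/7895
  a_4 = 3207/7895

Starting state is 3, so the absorption probability is a_3 = 4327/7895.

Answer: 4327/7895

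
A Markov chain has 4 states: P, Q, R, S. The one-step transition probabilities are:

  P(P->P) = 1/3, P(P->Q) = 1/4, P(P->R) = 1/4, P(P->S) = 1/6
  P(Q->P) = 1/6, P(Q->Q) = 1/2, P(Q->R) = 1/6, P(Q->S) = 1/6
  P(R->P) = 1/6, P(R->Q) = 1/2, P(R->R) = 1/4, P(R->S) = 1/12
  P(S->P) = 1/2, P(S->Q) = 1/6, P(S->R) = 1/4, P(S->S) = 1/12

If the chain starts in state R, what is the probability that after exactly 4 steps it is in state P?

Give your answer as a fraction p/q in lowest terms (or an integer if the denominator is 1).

Answer: 659/2592

Derivation:
Computing P^4 by repeated multiplication:
P^1 =
  P: [1/3, 1/4, 1/4, 1/6]
  Q: [1/6, 1/2, 1/6, 1/6]
  R: [1/6, 1/2, 1/4, 1/12]
  S: [1/2, 1/6, 1/4, 1/12]
P^2 =
  P: [5/18, 13/36, 11/48, 19/144]
  Q: [1/4, 29/72, 5/24, 5/36]
  R: [2/9, 31/72, 5/24, 5/36]
  S: [5/18, 25/72, 17/72, 5/36]
P^3 =
  P: [37/144, 167/432, 95/432, 59/432]
  Q: [55/216, 169/432, 187/864, 119/864]
  R: [1/4, 43/108, 185/864, 119/864]
  S: [7/27, 83/216, 191/864, 13/96]
P^4 =
  P: [661/2592, 2023/5184, 1129/5184, 355/2592]
  Q: [661/2592, 253/648, 1127/5184, 79/576]
  R: [659/2592, 1015/2592, 281/1296, 89/648]
  S: [661/2592, 337/864, 565/2592, 355/2592]

(P^4)[R -> P] = 659/2592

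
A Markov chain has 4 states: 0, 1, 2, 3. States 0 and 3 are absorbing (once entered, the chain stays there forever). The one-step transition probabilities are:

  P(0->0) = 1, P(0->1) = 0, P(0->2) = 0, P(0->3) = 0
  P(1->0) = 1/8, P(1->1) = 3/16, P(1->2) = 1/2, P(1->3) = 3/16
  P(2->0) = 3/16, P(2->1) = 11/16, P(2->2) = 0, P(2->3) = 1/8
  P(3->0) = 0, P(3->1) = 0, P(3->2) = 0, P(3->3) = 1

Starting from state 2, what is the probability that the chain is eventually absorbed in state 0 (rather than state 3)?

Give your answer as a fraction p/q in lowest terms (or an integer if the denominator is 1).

Let a_i = P(absorbed in 0 | start in state i).
Boundary conditions: a_0 = 1, a_3 = 0.
For each transient state i, a_i = sum_j P(i->j) * a_j:
  a_1 = 1/8*a_0 + 3/16*a_1 + 1/2*a_2 + 3/16*a_3
  a_2 = 3/16*a_0 + 11/16*a_1 + 0*a_2 + 1/8*a_3

Substituting a_0 = 1 and a_3 = 0, rearrange to (I - Q) a = r where r[i] = P(i -> 0):
  [13/16, -1/2] . (a_1, a_2) = 1/8
  [-11/16, 1] . (a_1, a_2) = 3/16

Solving yields:
  a_1 = 7/15
  a_2 = 61/120

Starting state is 2, so the absorption probability is a_2 = 61/120.

Answer: 61/120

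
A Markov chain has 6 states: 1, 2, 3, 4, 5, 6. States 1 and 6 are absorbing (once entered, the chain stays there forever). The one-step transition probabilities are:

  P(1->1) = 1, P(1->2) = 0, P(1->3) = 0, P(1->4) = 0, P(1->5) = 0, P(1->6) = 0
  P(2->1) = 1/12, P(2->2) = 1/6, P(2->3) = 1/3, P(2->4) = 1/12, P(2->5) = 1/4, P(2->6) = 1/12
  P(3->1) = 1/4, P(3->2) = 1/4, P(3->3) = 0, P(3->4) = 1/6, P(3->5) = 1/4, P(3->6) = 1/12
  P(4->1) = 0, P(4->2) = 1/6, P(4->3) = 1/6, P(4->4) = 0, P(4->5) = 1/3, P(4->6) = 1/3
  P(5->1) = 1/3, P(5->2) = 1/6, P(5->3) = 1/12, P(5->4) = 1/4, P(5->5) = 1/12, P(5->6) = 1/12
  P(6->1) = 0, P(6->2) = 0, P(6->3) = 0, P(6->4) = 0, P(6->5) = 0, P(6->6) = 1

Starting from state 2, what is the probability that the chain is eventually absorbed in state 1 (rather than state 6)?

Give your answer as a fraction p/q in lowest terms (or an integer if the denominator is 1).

Answer: 2807/4813

Derivation:
Let a_i = P(absorbed in 1 | start in state i).
Boundary conditions: a_1 = 1, a_6 = 0.
For each transient state i, a_i = sum_j P(i->j) * a_j:
  a_2 = 1/12*a_1 + 1/6*a_2 + 1/3*a_3 + 1/12*a_4 + 1/4*a_5 + 1/12*a_6
  a_3 = 1/4*a_1 + 1/4*a_2 + 0*a_3 + 1/6*a_4 + 1/4*a_5 + 1/12*a_6
  a_4 = 0*a_1 + 1/6*a_2 + 1/6*a_3 + 0*a_4 + 1/3*a_5 + 1/3*a_6
  a_5 = 1/3*a_1 + 1/6*a_2 + 1/12*a_3 + 1/4*a_4 + 1/12*a_5 + 1/12*a_6

Substituting a_1 = 1 and a_6 = 0, rearrange to (I - Q) a = r where r[i] = P(i -> 1):
  [5/6, -1/3, -1/12, -1/4] . (a_2, a_3, a_4, a_5) = 1/12
  [-1/4, 1, -1/6, -1/4] . (a_2, a_3, a_4, a_5) = 1/4
  [-1/6, -1/6, 1, -1/3] . (a_2, a_3, a_4, a_5) = 0
  [-1/6, -1/12, -1/4, 11/12] . (a_2, a_3, a_4, a_5) = 1/3

Solving yields:
  a_2 = 2807/4813
  a_3 = 3007/4813
  a_4 = 1995/4813
  a_5 = 3078/4813

Starting state is 2, so the absorption probability is a_2 = 2807/4813.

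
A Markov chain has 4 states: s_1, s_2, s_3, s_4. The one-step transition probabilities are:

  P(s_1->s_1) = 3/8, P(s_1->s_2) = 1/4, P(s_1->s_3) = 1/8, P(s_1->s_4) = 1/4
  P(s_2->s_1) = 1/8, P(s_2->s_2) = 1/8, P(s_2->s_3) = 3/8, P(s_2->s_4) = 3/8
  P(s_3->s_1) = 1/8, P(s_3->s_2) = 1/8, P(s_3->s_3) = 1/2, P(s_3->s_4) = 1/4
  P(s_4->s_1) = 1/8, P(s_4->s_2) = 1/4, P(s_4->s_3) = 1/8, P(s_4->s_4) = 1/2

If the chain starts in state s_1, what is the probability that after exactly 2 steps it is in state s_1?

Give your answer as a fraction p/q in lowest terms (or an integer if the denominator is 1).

Computing P^2 by repeated multiplication:
P^1 =
  s_1: [3/8, 1/4, 1/8, 1/4]
  s_2: [1/8, 1/8, 3/8, 3/8]
  s_3: [1/8, 1/8, 1/2, 1/4]
  s_4: [1/8, 1/4, 1/8, 1/2]
P^2 =
  s_1: [7/32, 13/64, 15/64, 11/32]
  s_2: [5/32, 3/16, 19/64, 23/64]
  s_3: [5/32, 11/64, 11/32, 21/64]
  s_4: [5/32, 13/64, 15/64, 13/32]

(P^2)[s_1 -> s_1] = 7/32

Answer: 7/32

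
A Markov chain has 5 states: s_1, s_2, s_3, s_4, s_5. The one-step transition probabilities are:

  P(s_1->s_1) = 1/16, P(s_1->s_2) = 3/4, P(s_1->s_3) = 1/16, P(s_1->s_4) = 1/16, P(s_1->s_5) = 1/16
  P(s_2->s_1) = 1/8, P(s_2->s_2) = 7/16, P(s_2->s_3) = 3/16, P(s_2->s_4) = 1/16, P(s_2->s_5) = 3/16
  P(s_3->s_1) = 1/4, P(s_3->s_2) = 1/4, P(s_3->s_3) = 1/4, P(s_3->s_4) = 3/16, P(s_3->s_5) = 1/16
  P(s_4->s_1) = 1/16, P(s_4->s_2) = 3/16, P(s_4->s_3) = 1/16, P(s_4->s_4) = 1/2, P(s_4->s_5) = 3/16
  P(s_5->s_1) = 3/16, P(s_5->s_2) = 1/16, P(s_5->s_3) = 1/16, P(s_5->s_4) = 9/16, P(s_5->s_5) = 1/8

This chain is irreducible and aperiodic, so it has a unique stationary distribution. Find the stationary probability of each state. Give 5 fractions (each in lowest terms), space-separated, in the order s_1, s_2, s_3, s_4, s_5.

The stationary distribution satisfies pi = pi * P, i.e.:
  pi_s_1 = 1/16*pi_s_1 + 1/8*pi_s_2 + 1/4*pi_s_3 + 1/16*pi_s_4 + 3/16*pi_s_5
  pi_s_2 = 3/4*pi_s_1 + 7/16*pi_s_2 + 1/4*pi_s_3 + 3/16*pi_s_4 + 1/16*pi_s_5
  pi_s_3 = 1/16*pi_s_1 + 3/16*pi_s_2 + 1/4*pi_s_3 + 1/16*pi_s_4 + 1/16*pi_s_5
  pi_s_4 = 1/16*pi_s_1 + 1/16*pi_s_2 + 3/16*pi_s_3 + 1/2*pi_s_4 + 9/16*pi_s_5
  pi_s_5 = 1/16*pi_s_1 + 3/16*pi_s_2 + 1/16*pi_s_3 + 3/16*pi_s_4 + 1/8*pi_s_5
with normalization: pi_s_1 + pi_s_2 + pi_s_3 + pi_s_4 + pi_s_5 = 1.

Using the first 4 balance equations plus normalization, the linear system A*pi = b is:
  [-15/16, 1/8, 1/4, 1/16, 3/16] . pi = 0
  [3/4, -9/16, 1/4, 3/16, 1/16] . pi = 0
  [1/16, 3/16, -3/4, 1/16, 1/16] . pi = 0
  [1/16, 1/16, 3/16, -1/2, 9/16] . pi = 0
  [1, 1, 1, 1, 1] . pi = 1

Solving yields:
  pi_s_1 = 110/877
  pi_s_2 = 13034/39465
  pi_s_3 = 5041/39465
  pi_s_4 = 10651/39465
  pi_s_5 = 5789/39465

Verification (pi * P):
  110/877*1/16 + 13034/39465*1/8 + 5041/39465*1/4 + 10651/39465*1/16 + 5789/39465*3/16 = 110/877 = pi_s_1  (ok)
  110/877*3/4 + 13034/39465*7/16 + 5041/39465*1/4 + 10651/39465*3/16 + 5789/39465*1/16 = 13034/39465 = pi_s_2  (ok)
  110/877*1/16 + 13034/39465*3/16 + 5041/39465*1/4 + 10651/39465*1/16 + 5789/39465*1/16 = 5041/39465 = pi_s_3  (ok)
  110/877*1/16 + 13034/39465*1/16 + 5041/39465*3/16 + 10651/39465*1/2 + 5789/39465*9/16 = 10651/39465 = pi_s_4  (ok)
  110/877*1/16 + 13034/39465*3/16 + 5041/39465*1/16 + 10651/39465*3/16 + 5789/39465*1/8 = 5789/39465 = pi_s_5  (ok)

Answer: 110/877 13034/39465 5041/39465 10651/39465 5789/39465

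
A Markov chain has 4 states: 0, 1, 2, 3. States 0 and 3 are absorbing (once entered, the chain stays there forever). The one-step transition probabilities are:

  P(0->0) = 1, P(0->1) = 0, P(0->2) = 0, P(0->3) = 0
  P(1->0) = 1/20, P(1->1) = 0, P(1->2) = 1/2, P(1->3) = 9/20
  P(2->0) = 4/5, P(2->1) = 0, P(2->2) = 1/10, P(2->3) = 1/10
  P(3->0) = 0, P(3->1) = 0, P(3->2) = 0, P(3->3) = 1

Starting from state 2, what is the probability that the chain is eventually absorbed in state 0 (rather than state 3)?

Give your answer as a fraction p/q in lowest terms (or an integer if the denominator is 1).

Let a_i = P(absorbed in 0 | start in state i).
Boundary conditions: a_0 = 1, a_3 = 0.
For each transient state i, a_i = sum_j P(i->j) * a_j:
  a_1 = 1/20*a_0 + 0*a_1 + 1/2*a_2 + 9/20*a_3
  a_2 = 4/5*a_0 + 0*a_1 + 1/10*a_2 + 1/10*a_3

Substituting a_0 = 1 and a_3 = 0, rearrange to (I - Q) a = r where r[i] = P(i -> 0):
  [1, -1/2] . (a_1, a_2) = 1/20
  [0, 9/10] . (a_1, a_2) = 4/5

Solving yields:
  a_1 = 89/180
  a_2 = 8/9

Starting state is 2, so the absorption probability is a_2 = 8/9.

Answer: 8/9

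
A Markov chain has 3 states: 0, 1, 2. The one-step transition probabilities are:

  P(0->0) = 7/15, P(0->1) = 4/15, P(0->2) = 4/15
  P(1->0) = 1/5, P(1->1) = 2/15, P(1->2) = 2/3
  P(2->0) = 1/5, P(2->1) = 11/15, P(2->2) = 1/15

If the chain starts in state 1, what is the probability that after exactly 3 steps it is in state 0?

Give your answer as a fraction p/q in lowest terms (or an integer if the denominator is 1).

Answer: 301/1125

Derivation:
Computing P^3 by repeated multiplication:
P^1 =
  0: [7/15, 4/15, 4/15]
  1: [1/5, 2/15, 2/3]
  2: [1/5, 11/15, 1/15]
P^2 =
  0: [73/225, 16/45, 8/25]
  1: [19/75, 14/25, 14/75]
  2: [19/75, 1/5, 41/75]
P^3 =
  0: [967/3375, 1244/3375, 388/1125]
  1: [301/1125, 314/1125, 34/75]
  2: [301/1125, 557/1125, 89/375]

(P^3)[1 -> 0] = 301/1125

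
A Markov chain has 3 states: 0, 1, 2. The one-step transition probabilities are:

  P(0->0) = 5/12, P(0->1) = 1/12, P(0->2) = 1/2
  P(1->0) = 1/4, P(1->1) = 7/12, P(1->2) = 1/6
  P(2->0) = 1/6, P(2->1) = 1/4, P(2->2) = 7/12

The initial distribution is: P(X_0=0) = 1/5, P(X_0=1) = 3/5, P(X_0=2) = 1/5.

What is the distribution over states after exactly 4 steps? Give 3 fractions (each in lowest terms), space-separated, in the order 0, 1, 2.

Propagating the distribution step by step (d_{t+1} = d_t * P):
d_0 = (0=1/5, 1=3/5, 2=1/5)
  d_1[0] = 1/5*5/12 + 3/5*1/4 + 1/5*1/6 = 4/15
  d_1[1] = 1/5*1/12 + 3/5*7/12 + 1/5*1/4 = 5/12
  d_1[2] = 1/5*1/2 + 3/5*1/6 + 1/5*7/12 = 19/60
d_1 = (0=4/15, 1=5/12, 2=19/60)
  d_2[0] = 4/15*5/12 + 5/12*1/4 + 19/60*1/6 = 193/720
  d_2[1] = 4/15*1/12 + 5/12*7/12 + 19/60*1/4 = 31/90
  d_2[2] = 4/15*1/2 + 5/12*1/6 + 19/60*7/12 = 31/80
d_2 = (0=193/720, 1=31/90, 2=31/80)
  d_3[0] = 193/720*5/12 + 31/90*1/4 + 31/80*1/6 = 2267/8640
  d_3[1] = 193/720*1/12 + 31/90*7/12 + 31/80*1/4 = 461/1440
  d_3[2] = 193/720*1/2 + 31/90*1/6 + 31/80*7/12 = 3607/8640
d_3 = (0=2267/8640, 1=461/1440, 2=3607/8640)
  d_4[0] = 2267/8640*5/12 + 461/1440*1/4 + 3607/8640*1/6 = 2983/11520
  d_4[1] = 2267/8640*1/12 + 461/1440*7/12 + 3607/8640*1/4 = 3245/10368
  d_4[2] = 2267/8640*1/2 + 461/1440*1/6 + 3607/8640*7/12 = 44383/103680
d_4 = (0=2983/11520, 1=3245/10368, 2=44383/103680)

Answer: 2983/11520 3245/10368 44383/103680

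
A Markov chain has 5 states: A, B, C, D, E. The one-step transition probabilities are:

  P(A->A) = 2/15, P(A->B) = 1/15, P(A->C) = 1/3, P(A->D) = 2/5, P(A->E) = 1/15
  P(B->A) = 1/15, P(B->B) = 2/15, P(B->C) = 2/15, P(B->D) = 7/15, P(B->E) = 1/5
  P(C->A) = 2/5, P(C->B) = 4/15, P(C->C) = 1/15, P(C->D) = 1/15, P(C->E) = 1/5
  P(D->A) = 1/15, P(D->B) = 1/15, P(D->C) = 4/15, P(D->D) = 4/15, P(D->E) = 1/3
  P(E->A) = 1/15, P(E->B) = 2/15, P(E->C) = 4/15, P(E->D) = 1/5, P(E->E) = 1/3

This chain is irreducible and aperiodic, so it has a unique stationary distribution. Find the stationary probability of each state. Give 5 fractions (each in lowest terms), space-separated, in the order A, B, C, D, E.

Answer: 3971/26764 7239/53528 2883/13382 13593/53528 6611/26764

Derivation:
The stationary distribution satisfies pi = pi * P, i.e.:
  pi_A = 2/15*pi_A + 1/15*pi_B + 2/5*pi_C + 1/15*pi_D + 1/15*pi_E
  pi_B = 1/15*pi_A + 2/15*pi_B + 4/15*pi_C + 1/15*pi_D + 2/15*pi_E
  pi_C = 1/3*pi_A + 2/15*pi_B + 1/15*pi_C + 4/15*pi_D + 4/15*pi_E
  pi_D = 2/5*pi_A + 7/15*pi_B + 1/15*pi_C + 4/15*pi_D + 1/5*pi_E
  pi_E = 1/15*pi_A + 1/5*pi_B + 1/5*pi_C + 1/3*pi_D + 1/3*pi_E
with normalization: pi_A + pi_B + pi_C + pi_D + pi_E = 1.

Using the first 4 balance equations plus normalization, the linear system A*pi = b is:
  [-13/15, 1/15, 2/5, 1/15, 1/15] . pi = 0
  [1/15, -13/15, 4/15, 1/15, 2/15] . pi = 0
  [1/3, 2/15, -14/15, 4/15, 4/15] . pi = 0
  [2/5, 7/15, 1/15, -11/15, 1/5] . pi = 0
  [1, 1, 1, 1, 1] . pi = 1

Solving yields:
  pi_A = 3971/26764
  pi_B = 7239/53528
  pi_C = 2883/13382
  pi_D = 13593/53528
  pi_E = 6611/26764

Verification (pi * P):
  3971/26764*2/15 + 7239/53528*1/15 + 2883/13382*2/5 + 13593/53528*1/15 + 6611/26764*1/15 = 3971/26764 = pi_A  (ok)
  3971/26764*1/15 + 7239/53528*2/15 + 2883/13382*4/15 + 13593/53528*1/15 + 6611/26764*2/15 = 7239/53528 = pi_B  (ok)
  3971/26764*1/3 + 7239/53528*2/15 + 2883/13382*1/15 + 13593/53528*4/15 + 6611/26764*4/15 = 2883/13382 = pi_C  (ok)
  3971/26764*2/5 + 7239/53528*7/15 + 2883/13382*1/15 + 13593/53528*4/15 + 6611/26764*1/5 = 13593/53528 = pi_D  (ok)
  3971/26764*1/15 + 7239/53528*1/5 + 2883/13382*1/5 + 13593/53528*1/3 + 6611/26764*1/3 = 6611/26764 = pi_E  (ok)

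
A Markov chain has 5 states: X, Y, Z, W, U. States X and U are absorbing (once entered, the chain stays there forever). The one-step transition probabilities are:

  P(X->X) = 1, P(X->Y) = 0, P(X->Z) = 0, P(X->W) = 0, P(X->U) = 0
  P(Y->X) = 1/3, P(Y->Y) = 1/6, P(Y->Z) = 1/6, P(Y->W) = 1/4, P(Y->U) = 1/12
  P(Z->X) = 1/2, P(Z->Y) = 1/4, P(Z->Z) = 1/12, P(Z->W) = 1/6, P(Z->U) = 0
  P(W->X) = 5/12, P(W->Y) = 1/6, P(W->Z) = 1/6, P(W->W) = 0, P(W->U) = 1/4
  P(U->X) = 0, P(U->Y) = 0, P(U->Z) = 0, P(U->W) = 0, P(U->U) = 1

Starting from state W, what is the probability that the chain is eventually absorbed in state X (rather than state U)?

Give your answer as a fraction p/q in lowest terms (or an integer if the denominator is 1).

Let a_i = P(absorbed in X | start in state i).
Boundary conditions: a_X = 1, a_U = 0.
For each transient state i, a_i = sum_j P(i->j) * a_j:
  a_Y = 1/3*a_X + 1/6*a_Y + 1/6*a_Z + 1/4*a_W + 1/12*a_U
  a_Z = 1/2*a_X + 1/4*a_Y + 1/12*a_Z + 1/6*a_W + 0*a_U
  a_W = 5/12*a_X + 1/6*a_Y + 1/6*a_Z + 0*a_W + 1/4*a_U

Substituting a_X = 1 and a_U = 0, rearrange to (I - Q) a = r where r[i] = P(i -> X):
  [5/6, -1/6, -1/4] . (a_Y, a_Z, a_W) = 1/3
  [-1/4, 11/12, -1/6] . (a_Y, a_Z, a_W) = 1/2
  [-1/6, -1/6, 1] . (a_Y, a_Z, a_W) = 5/12

Solving yields:
  a_Y = 877/1116
  a_Z = 989/1116
  a_W = 194/279

Starting state is W, so the absorption probability is a_W = 194/279.

Answer: 194/279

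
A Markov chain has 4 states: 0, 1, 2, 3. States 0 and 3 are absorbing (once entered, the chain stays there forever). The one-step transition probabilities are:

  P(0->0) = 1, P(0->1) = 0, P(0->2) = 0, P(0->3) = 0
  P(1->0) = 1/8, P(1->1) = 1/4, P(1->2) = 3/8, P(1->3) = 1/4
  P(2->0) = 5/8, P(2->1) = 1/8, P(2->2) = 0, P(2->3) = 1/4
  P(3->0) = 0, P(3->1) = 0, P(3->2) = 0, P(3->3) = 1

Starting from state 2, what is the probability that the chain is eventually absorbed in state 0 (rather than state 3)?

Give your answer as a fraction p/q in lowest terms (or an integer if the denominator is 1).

Let a_i = P(absorbed in 0 | start in state i).
Boundary conditions: a_0 = 1, a_3 = 0.
For each transient state i, a_i = sum_j P(i->j) * a_j:
  a_1 = 1/8*a_0 + 1/4*a_1 + 3/8*a_2 + 1/4*a_3
  a_2 = 5/8*a_0 + 1/8*a_1 + 0*a_2 + 1/4*a_3

Substituting a_0 = 1 and a_3 = 0, rearrange to (I - Q) a = r where r[i] = P(i -> 0):
  [3/4, -3/8] . (a_1, a_2) = 1/8
  [-1/8, 1] . (a_1, a_2) = 5/8

Solving yields:
  a_1 = 23/45
  a_2 = 31/45

Starting state is 2, so the absorption probability is a_2 = 31/45.

Answer: 31/45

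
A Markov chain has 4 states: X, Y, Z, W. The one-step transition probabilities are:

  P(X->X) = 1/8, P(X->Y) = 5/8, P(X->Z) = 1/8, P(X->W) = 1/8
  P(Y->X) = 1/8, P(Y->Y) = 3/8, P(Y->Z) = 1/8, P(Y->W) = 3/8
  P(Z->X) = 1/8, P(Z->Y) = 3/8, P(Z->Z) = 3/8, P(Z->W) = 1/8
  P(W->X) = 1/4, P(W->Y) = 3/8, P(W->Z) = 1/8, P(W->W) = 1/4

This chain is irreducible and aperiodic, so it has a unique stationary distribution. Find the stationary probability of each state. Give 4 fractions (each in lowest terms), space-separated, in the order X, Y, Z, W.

The stationary distribution satisfies pi = pi * P, i.e.:
  pi_X = 1/8*pi_X + 1/8*pi_Y + 1/8*pi_Z + 1/4*pi_W
  pi_Y = 5/8*pi_X + 3/8*pi_Y + 3/8*pi_Z + 3/8*pi_W
  pi_Z = 1/8*pi_X + 1/8*pi_Y + 3/8*pi_Z + 1/8*pi_W
  pi_W = 1/8*pi_X + 3/8*pi_Y + 1/8*pi_Z + 1/4*pi_W
with normalization: pi_X + pi_Y + pi_Z + pi_W = 1.

Using the first 3 balance equations plus normalization, the linear system A*pi = b is:
  [-7/8, 1/8, 1/8, 1/4] . pi = 0
  [5/8, -5/8, 3/8, 3/8] . pi = 0
  [1/8, 1/8, -5/8, 1/8] . pi = 0
  [1, 1, 1, 1] . pi = 1

Solving yields:
  pi_X = 35/222
  pi_Y = 46/111
  pi_Z = 1/6
  pi_W = 29/111

Verification (pi * P):
  35/222*1/8 + 46/111*1/8 + 1/6*1/8 + 29/111*1/4 = 35/222 = pi_X  (ok)
  35/222*5/8 + 46/111*3/8 + 1/6*3/8 + 29/111*3/8 = 46/111 = pi_Y  (ok)
  35/222*1/8 + 46/111*1/8 + 1/6*3/8 + 29/111*1/8 = 1/6 = pi_Z  (ok)
  35/222*1/8 + 46/111*3/8 + 1/6*1/8 + 29/111*1/4 = 29/111 = pi_W  (ok)

Answer: 35/222 46/111 1/6 29/111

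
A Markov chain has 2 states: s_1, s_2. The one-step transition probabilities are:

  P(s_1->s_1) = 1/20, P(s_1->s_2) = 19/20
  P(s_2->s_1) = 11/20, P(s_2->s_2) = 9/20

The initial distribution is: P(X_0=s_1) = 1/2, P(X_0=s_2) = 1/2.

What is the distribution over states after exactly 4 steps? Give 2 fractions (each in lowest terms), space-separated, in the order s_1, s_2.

Propagating the distribution step by step (d_{t+1} = d_t * P):
d_0 = (s_1=1/2, s_2=1/2)
  d_1[s_1] = 1/2*1/20 + 1/2*11/20 = 3/10
  d_1[s_2] = 1/2*19/20 + 1/2*9/20 = 7/10
d_1 = (s_1=3/10, s_2=7/10)
  d_2[s_1] = 3/10*1/20 + 7/10*11/20 = 2/5
  d_2[s_2] = 3/10*19/20 + 7/10*9/20 = 3/5
d_2 = (s_1=2/5, s_2=3/5)
  d_3[s_1] = 2/5*1/20 + 3/5*11/20 = 7/20
  d_3[s_2] = 2/5*19/20 + 3/5*9/20 = 13/20
d_3 = (s_1=7/20, s_2=13/20)
  d_4[s_1] = 7/20*1/20 + 13/20*11/20 = 3/8
  d_4[s_2] = 7/20*19/20 + 13/20*9/20 = 5/8
d_4 = (s_1=3/8, s_2=5/8)

Answer: 3/8 5/8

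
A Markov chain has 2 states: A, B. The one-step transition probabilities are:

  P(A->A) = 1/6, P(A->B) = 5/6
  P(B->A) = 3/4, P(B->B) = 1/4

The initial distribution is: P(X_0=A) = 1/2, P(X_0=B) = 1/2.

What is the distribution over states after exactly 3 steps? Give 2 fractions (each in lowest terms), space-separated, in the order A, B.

Propagating the distribution step by step (d_{t+1} = d_t * P):
d_0 = (A=1/2, B=1/2)
  d_1[A] = 1/2*1/6 + 1/2*3/4 = 11/24
  d_1[B] = 1/2*5/6 + 1/2*1/4 = 13/24
d_1 = (A=11/24, B=13/24)
  d_2[A] = 11/24*1/6 + 13/24*3/4 = 139/288
  d_2[B] = 11/24*5/6 + 13/24*1/4 = 149/288
d_2 = (A=139/288, B=149/288)
  d_3[A] = 139/288*1/6 + 149/288*3/4 = 1619/3456
  d_3[B] = 139/288*5/6 + 149/288*1/4 = 1837/3456
d_3 = (A=1619/3456, B=1837/3456)

Answer: 1619/3456 1837/3456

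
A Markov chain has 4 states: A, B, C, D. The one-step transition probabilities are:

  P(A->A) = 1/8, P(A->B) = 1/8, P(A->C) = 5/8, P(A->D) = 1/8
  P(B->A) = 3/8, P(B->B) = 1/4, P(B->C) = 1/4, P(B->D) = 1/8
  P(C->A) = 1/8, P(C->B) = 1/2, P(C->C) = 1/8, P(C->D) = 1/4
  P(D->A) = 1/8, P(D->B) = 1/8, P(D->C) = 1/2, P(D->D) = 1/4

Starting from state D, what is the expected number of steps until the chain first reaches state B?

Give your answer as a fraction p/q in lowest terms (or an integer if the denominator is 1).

Answer: 64/17

Derivation:
Let h_i = expected steps to first reach B from state i.
Boundary: h_B = 0.
First-step equations for the other states:
  h_A = 1 + 1/8*h_A + 1/8*h_B + 5/8*h_C + 1/8*h_D
  h_C = 1 + 1/8*h_A + 1/2*h_B + 1/8*h_C + 1/4*h_D
  h_D = 1 + 1/8*h_A + 1/8*h_B + 1/2*h_C + 1/4*h_D

Substituting h_B = 0 and rearranging gives the linear system (I - Q) h = 1:
  [7/8, -5/8, -1/8] . (h_A, h_C, h_D) = 1
  [-1/8, 7/8, -1/4] . (h_A, h_C, h_D) = 1
  [-1/8, -1/2, 3/4] . (h_A, h_C, h_D) = 1

Solving yields:
  h_A = 40/11
  h_C = 512/187
  h_D = 64/17

Starting state is D, so the expected hitting time is h_D = 64/17.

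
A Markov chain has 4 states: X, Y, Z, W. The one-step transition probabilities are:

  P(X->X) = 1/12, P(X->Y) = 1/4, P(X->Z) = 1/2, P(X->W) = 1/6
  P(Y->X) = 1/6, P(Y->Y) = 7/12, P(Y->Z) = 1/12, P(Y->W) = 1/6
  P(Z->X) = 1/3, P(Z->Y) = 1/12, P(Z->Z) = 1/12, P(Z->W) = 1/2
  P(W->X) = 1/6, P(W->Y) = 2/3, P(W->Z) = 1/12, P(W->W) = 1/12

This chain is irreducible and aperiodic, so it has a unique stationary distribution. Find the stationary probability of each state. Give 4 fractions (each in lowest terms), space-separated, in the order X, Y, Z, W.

The stationary distribution satisfies pi = pi * P, i.e.:
  pi_X = 1/12*pi_X + 1/6*pi_Y + 1/3*pi_Z + 1/6*pi_W
  pi_Y = 1/4*pi_X + 7/12*pi_Y + 1/12*pi_Z + 2/3*pi_W
  pi_Z = 1/2*pi_X + 1/12*pi_Y + 1/12*pi_Z + 1/12*pi_W
  pi_W = 1/6*pi_X + 1/6*pi_Y + 1/2*pi_Z + 1/12*pi_W
with normalization: pi_X + pi_Y + pi_Z + pi_W = 1.

Using the first 3 balance equations plus normalization, the linear system A*pi = b is:
  [-11/12, 1/6, 1/3, 1/6] . pi = 0
  [1/4, -5/12, 1/12, 2/3] . pi = 0
  [1/2, 1/12, -11/12, 1/12] . pi = 0
  [1, 1, 1, 1] . pi = 1

Solving yields:
  pi_X = 13/73
  pi_Y = 877/1898
  pi_Z = 23/146
  pi_W = 192/949

Verification (pi * P):
  13/73*1/12 + 877/1898*1/6 + 23/146*1/3 + 192/949*1/6 = 13/73 = pi_X  (ok)
  13/73*1/4 + 877/1898*7/12 + 23/146*1/12 + 192/949*2/3 = 877/1898 = pi_Y  (ok)
  13/73*1/2 + 877/1898*1/12 + 23/146*1/12 + 192/949*1/12 = 23/146 = pi_Z  (ok)
  13/73*1/6 + 877/1898*1/6 + 23/146*1/2 + 192/949*1/12 = 192/949 = pi_W  (ok)

Answer: 13/73 877/1898 23/146 192/949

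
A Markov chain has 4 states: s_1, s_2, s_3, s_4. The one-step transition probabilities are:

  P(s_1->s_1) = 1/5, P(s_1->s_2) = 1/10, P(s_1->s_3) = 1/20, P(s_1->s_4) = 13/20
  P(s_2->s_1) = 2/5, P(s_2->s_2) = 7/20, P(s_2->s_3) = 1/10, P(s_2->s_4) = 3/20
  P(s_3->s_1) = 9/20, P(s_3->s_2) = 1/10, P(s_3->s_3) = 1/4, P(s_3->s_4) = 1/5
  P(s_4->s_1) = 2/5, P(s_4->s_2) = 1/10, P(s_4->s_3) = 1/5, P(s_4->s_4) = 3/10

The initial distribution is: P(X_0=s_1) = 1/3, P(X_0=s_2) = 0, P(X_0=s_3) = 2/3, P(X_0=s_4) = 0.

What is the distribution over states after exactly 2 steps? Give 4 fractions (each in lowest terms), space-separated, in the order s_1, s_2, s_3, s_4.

Propagating the distribution step by step (d_{t+1} = d_t * P):
d_0 = (s_1=1/3, s_2=0, s_3=2/3, s_4=0)
  d_1[s_1] = 1/3*1/5 + 0*2/5 + 2/3*9/20 + 0*2/5 = 11/30
  d_1[s_2] = 1/3*1/10 + 0*7/20 + 2/3*1/10 + 0*1/10 = 1/10
  d_1[s_3] = 1/3*1/20 + 0*1/10 + 2/3*1/4 + 0*1/5 = 11/60
  d_1[s_4] = 1/3*13/20 + 0*3/20 + 2/3*1/5 + 0*3/10 = 7/20
d_1 = (s_1=11/30, s_2=1/10, s_3=11/60, s_4=7/20)
  d_2[s_1] = 11/30*1/5 + 1/10*2/5 + 11/60*9/20 + 7/20*2/5 = 403/1200
  d_2[s_2] = 11/30*1/10 + 1/10*7/20 + 11/60*1/10 + 7/20*1/10 = 1/8
  d_2[s_3] = 11/30*1/20 + 1/10*1/10 + 11/60*1/4 + 7/20*1/5 = 173/1200
  d_2[s_4] = 11/30*13/20 + 1/10*3/20 + 11/60*1/5 + 7/20*3/10 = 79/200
d_2 = (s_1=403/1200, s_2=1/8, s_3=173/1200, s_4=79/200)

Answer: 403/1200 1/8 173/1200 79/200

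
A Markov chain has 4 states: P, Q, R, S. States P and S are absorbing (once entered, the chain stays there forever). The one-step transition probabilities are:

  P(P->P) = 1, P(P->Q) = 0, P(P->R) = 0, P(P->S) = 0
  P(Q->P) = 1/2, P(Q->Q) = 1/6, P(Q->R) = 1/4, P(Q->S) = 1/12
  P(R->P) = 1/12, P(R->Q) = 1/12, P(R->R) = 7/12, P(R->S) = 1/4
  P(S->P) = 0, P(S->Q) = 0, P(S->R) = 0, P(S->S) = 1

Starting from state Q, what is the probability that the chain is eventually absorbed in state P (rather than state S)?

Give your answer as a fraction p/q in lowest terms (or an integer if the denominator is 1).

Answer: 33/47

Derivation:
Let a_i = P(absorbed in P | start in state i).
Boundary conditions: a_P = 1, a_S = 0.
For each transient state i, a_i = sum_j P(i->j) * a_j:
  a_Q = 1/2*a_P + 1/6*a_Q + 1/4*a_R + 1/12*a_S
  a_R = 1/12*a_P + 1/12*a_Q + 7/12*a_R + 1/4*a_S

Substituting a_P = 1 and a_S = 0, rearrange to (I - Q) a = r where r[i] = P(i -> P):
  [5/6, -1/4] . (a_Q, a_R) = 1/2
  [-1/12, 5/12] . (a_Q, a_R) = 1/12

Solving yields:
  a_Q = 33/47
  a_R = 16/47

Starting state is Q, so the absorption probability is a_Q = 33/47.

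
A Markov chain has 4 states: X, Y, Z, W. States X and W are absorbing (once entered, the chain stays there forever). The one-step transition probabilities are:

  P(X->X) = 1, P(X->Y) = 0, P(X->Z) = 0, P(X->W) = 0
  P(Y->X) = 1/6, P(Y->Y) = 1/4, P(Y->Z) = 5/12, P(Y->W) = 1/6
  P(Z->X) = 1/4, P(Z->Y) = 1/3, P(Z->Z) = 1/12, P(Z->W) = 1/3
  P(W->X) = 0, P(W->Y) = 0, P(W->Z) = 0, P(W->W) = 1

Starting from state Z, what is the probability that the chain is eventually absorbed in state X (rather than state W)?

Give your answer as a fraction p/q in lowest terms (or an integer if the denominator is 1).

Answer: 35/79

Derivation:
Let a_i = P(absorbed in X | start in state i).
Boundary conditions: a_X = 1, a_W = 0.
For each transient state i, a_i = sum_j P(i->j) * a_j:
  a_Y = 1/6*a_X + 1/4*a_Y + 5/12*a_Z + 1/6*a_W
  a_Z = 1/4*a_X + 1/3*a_Y + 1/12*a_Z + 1/3*a_W

Substituting a_X = 1 and a_W = 0, rearrange to (I - Q) a = r where r[i] = P(i -> X):
  [3/4, -5/12] . (a_Y, a_Z) = 1/6
  [-1/3, 11/12] . (a_Y, a_Z) = 1/4

Solving yields:
  a_Y = 37/79
  a_Z = 35/79

Starting state is Z, so the absorption probability is a_Z = 35/79.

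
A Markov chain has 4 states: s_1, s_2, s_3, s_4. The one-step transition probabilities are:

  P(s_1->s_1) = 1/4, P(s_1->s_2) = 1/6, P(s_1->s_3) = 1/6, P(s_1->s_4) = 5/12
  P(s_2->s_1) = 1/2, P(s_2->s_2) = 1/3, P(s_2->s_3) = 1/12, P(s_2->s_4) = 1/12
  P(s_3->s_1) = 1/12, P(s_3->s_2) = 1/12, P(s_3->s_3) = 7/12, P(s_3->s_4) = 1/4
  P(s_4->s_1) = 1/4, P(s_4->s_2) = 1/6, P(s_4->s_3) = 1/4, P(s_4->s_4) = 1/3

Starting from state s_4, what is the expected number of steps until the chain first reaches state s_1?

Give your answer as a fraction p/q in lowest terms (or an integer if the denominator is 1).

Answer: 72/17

Derivation:
Let h_i = expected steps to first reach s_1 from state i.
Boundary: h_s_1 = 0.
First-step equations for the other states:
  h_s_2 = 1 + 1/2*h_s_1 + 1/3*h_s_2 + 1/12*h_s_3 + 1/12*h_s_4
  h_s_3 = 1 + 1/12*h_s_1 + 1/12*h_s_2 + 7/12*h_s_3 + 1/4*h_s_4
  h_s_4 = 1 + 1/4*h_s_1 + 1/6*h_s_2 + 1/4*h_s_3 + 1/3*h_s_4

Substituting h_s_1 = 0 and rearranging gives the linear system (I - Q) h = 1:
  [2/3, -1/12, -1/12] . (h_s_2, h_s_3, h_s_4) = 1
  [-1/12, 5/12, -1/4] . (h_s_2, h_s_3, h_s_4) = 1
  [-1/6, -1/4, 2/3] . (h_s_2, h_s_3, h_s_4) = 1

Solving yields:
  h_s_2 = 600/221
  h_s_3 = 1212/221
  h_s_4 = 72/17

Starting state is s_4, so the expected hitting time is h_s_4 = 72/17.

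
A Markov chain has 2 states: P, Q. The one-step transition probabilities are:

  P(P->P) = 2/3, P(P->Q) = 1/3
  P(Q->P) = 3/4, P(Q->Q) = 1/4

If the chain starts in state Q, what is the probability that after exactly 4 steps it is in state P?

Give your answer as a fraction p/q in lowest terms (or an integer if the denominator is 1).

Computing P^4 by repeated multiplication:
P^1 =
  P: [2/3, 1/3]
  Q: [3/4, 1/4]
P^2 =
  P: [25/36, 11/36]
  Q: [11/16, 5/16]
P^3 =
  P: [299/432, 133/432]
  Q: [133/192, 59/192]
P^4 =
  P: [3589/5184, 1595/5184]
  Q: [1595/2304, 709/2304]

(P^4)[Q -> P] = 1595/2304

Answer: 1595/2304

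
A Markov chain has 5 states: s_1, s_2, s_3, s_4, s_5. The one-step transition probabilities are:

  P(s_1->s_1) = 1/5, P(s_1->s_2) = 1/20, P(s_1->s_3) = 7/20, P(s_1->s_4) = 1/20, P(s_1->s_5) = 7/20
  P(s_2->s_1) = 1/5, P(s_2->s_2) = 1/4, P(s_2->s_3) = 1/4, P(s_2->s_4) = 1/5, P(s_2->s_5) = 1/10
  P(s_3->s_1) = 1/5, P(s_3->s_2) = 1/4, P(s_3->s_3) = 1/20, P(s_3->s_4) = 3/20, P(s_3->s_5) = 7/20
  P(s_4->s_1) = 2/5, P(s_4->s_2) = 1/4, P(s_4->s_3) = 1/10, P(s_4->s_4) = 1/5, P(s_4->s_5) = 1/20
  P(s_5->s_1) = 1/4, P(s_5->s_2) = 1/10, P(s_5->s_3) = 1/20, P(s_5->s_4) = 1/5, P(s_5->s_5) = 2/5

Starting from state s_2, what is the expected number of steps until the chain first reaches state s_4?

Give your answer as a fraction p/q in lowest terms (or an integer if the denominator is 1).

Let h_i = expected steps to first reach s_4 from state i.
Boundary: h_s_4 = 0.
First-step equations for the other states:
  h_s_1 = 1 + 1/5*h_s_1 + 1/20*h_s_2 + 7/20*h_s_3 + 1/20*h_s_4 + 7/20*h_s_5
  h_s_2 = 1 + 1/5*h_s_1 + 1/4*h_s_2 + 1/4*h_s_3 + 1/5*h_s_4 + 1/10*h_s_5
  h_s_3 = 1 + 1/5*h_s_1 + 1/4*h_s_2 + 1/20*h_s_3 + 3/20*h_s_4 + 7/20*h_s_5
  h_s_5 = 1 + 1/4*h_s_1 + 1/10*h_s_2 + 1/20*h_s_3 + 1/5*h_s_4 + 2/5*h_s_5

Substituting h_s_4 = 0 and rearranging gives the linear system (I - Q) h = 1:
  [4/5, -1/20, -7/20, -7/20] . (h_s_1, h_s_2, h_s_3, h_s_5) = 1
  [-1/5, 3/4, -1/4, -1/10] . (h_s_1, h_s_2, h_s_3, h_s_5) = 1
  [-1/5, -1/4, 19/20, -7/20] . (h_s_1, h_s_2, h_s_3, h_s_5) = 1
  [-1/4, -1/10, -1/20, 3/5] . (h_s_1, h_s_2, h_s_3, h_s_5) = 1

Solving yields:
  h_s_1 = 80660/11109
  h_s_2 = 23300/3703
  h_s_3 = 10400/1587
  h_s_5 = 23280/3703

Starting state is s_2, so the expected hitting time is h_s_2 = 23300/3703.

Answer: 23300/3703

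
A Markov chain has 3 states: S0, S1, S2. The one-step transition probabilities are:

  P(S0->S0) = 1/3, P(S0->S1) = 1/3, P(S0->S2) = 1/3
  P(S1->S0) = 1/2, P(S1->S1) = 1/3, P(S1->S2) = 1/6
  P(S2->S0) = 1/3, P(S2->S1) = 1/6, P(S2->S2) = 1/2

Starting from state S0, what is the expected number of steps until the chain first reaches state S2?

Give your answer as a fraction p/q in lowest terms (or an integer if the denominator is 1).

Let h_i = expected steps to first reach S2 from state i.
Boundary: h_S2 = 0.
First-step equations for the other states:
  h_S0 = 1 + 1/3*h_S0 + 1/3*h_S1 + 1/3*h_S2
  h_S1 = 1 + 1/2*h_S0 + 1/3*h_S1 + 1/6*h_S2

Substituting h_S2 = 0 and rearranging gives the linear system (I - Q) h = 1:
  [2/3, -1/3] . (h_S0, h_S1) = 1
  [-1/2, 2/3] . (h_S0, h_S1) = 1

Solving yields:
  h_S0 = 18/5
  h_S1 = 21/5

Starting state is S0, so the expected hitting time is h_S0 = 18/5.

Answer: 18/5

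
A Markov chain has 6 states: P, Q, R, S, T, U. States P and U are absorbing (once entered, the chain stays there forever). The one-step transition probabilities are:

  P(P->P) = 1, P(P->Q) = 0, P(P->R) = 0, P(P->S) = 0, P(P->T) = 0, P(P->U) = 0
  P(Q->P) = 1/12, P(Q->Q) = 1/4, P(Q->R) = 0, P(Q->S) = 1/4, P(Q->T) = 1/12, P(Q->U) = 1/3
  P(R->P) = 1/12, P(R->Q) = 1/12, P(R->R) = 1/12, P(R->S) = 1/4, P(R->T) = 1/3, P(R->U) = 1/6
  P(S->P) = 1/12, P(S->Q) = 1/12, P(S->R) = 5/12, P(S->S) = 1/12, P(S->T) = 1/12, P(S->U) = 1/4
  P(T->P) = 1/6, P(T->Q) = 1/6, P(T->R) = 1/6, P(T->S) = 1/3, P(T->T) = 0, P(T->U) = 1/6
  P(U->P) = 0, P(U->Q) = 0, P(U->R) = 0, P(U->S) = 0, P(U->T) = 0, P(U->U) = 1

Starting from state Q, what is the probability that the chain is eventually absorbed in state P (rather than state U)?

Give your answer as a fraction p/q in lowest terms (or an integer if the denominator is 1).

Let a_i = P(absorbed in P | start in state i).
Boundary conditions: a_P = 1, a_U = 0.
For each transient state i, a_i = sum_j P(i->j) * a_j:
  a_Q = 1/12*a_P + 1/4*a_Q + 0*a_R + 1/4*a_S + 1/12*a_T + 1/3*a_U
  a_R = 1/12*a_P + 1/12*a_Q + 1/12*a_R + 1/4*a_S + 1/3*a_T + 1/6*a_U
  a_S = 1/12*a_P + 1/12*a_Q + 5/12*a_R + 1/12*a_S + 1/12*a_T + 1/4*a_U
  a_T = 1/6*a_P + 1/6*a_Q + 1/6*a_R + 1/3*a_S + 0*a_T + 1/6*a_U

Substituting a_P = 1 and a_U = 0, rearrange to (I - Q) a = r where r[i] = P(i -> P):
  [3/4, 0, -1/4, -1/12] . (a_Q, a_R, a_S, a_T) = 1/12
  [-1/12, 11/12, -1/4, -1/3] . (a_Q, a_R, a_S, a_T) = 1/12
  [-1/12, -5/12, 11/12, -1/12] . (a_Q, a_R, a_S, a_T) = 1/12
  [-1/6, -1/6, -1/3, 1] . (a_Q, a_R, a_S, a_T) = 1/6

Solving yields:
  a_Q = 1051/4219
  a_R = 1370/4219
  a_S = 1240/4219
  a_T = 1520/4219

Starting state is Q, so the absorption probability is a_Q = 1051/4219.

Answer: 1051/4219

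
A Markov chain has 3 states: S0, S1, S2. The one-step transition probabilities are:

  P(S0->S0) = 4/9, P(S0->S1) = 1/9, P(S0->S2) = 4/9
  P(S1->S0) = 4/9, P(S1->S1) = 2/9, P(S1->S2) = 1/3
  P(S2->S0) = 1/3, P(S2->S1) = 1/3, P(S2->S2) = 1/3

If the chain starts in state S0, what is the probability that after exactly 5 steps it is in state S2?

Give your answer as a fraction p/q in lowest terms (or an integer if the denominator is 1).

Answer: 22324/59049

Derivation:
Computing P^5 by repeated multiplication:
P^1 =
  S0: [4/9, 1/9, 4/9]
  S1: [4/9, 2/9, 1/3]
  S2: [1/3, 1/3, 1/3]
P^2 =
  S0: [32/81, 2/9, 31/81]
  S1: [11/27, 17/81, 31/81]
  S2: [11/27, 2/9, 10/27]
P^3 =
  S0: [293/729, 161/729, 275/729]
  S1: [293/729, 160/729, 92/243]
  S2: [98/243, 53/243, 92/243]
P^4 =
  S0: [2641/6561, 160/729, 2480/6561]
  S1: [880/2187, 1441/6561, 2480/6561]
  S2: [880/2187, 160/729, 827/2187]
P^5 =
  S0: [23764/59049, 12961/59049, 22324/59049]
  S1: [23764/59049, 12962/59049, 7441/19683]
  S2: [7921/19683, 4321/19683, 7441/19683]

(P^5)[S0 -> S2] = 22324/59049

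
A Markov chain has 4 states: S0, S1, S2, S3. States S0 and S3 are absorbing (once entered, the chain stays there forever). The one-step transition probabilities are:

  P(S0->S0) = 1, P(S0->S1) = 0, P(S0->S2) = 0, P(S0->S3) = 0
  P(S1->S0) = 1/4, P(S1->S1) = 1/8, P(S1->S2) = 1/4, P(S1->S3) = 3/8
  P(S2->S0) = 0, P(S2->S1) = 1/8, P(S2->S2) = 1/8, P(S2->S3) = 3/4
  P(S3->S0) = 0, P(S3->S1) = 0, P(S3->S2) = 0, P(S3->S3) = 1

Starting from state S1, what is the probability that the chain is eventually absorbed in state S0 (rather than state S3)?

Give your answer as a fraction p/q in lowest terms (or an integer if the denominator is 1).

Answer: 14/47

Derivation:
Let a_i = P(absorbed in S0 | start in state i).
Boundary conditions: a_S0 = 1, a_S3 = 0.
For each transient state i, a_i = sum_j P(i->j) * a_j:
  a_S1 = 1/4*a_S0 + 1/8*a_S1 + 1/4*a_S2 + 3/8*a_S3
  a_S2 = 0*a_S0 + 1/8*a_S1 + 1/8*a_S2 + 3/4*a_S3

Substituting a_S0 = 1 and a_S3 = 0, rearrange to (I - Q) a = r where r[i] = P(i -> S0):
  [7/8, -1/4] . (a_S1, a_S2) = 1/4
  [-1/8, 7/8] . (a_S1, a_S2) = 0

Solving yields:
  a_S1 = 14/47
  a_S2 = 2/47

Starting state is S1, so the absorption probability is a_S1 = 14/47.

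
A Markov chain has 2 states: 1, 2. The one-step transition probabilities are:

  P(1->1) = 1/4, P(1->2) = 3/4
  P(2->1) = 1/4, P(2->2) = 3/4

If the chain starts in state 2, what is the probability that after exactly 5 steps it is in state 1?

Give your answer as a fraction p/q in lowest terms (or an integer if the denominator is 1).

Answer: 1/4

Derivation:
Computing P^5 by repeated multiplication:
P^1 =
  1: [1/4, 3/4]
  2: [1/4, 3/4]
P^2 =
  1: [1/4, 3/4]
  2: [1/4, 3/4]
P^3 =
  1: [1/4, 3/4]
  2: [1/4, 3/4]
P^4 =
  1: [1/4, 3/4]
  2: [1/4, 3/4]
P^5 =
  1: [1/4, 3/4]
  2: [1/4, 3/4]

(P^5)[2 -> 1] = 1/4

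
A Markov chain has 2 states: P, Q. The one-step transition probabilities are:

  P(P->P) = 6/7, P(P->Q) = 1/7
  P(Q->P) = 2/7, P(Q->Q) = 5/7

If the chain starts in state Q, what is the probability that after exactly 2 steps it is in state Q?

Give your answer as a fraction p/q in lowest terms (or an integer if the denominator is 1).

Computing P^2 by repeated multiplication:
P^1 =
  P: [6/7, 1/7]
  Q: [2/7, 5/7]
P^2 =
  P: [38/49, 11/49]
  Q: [22/49, 27/49]

(P^2)[Q -> Q] = 27/49

Answer: 27/49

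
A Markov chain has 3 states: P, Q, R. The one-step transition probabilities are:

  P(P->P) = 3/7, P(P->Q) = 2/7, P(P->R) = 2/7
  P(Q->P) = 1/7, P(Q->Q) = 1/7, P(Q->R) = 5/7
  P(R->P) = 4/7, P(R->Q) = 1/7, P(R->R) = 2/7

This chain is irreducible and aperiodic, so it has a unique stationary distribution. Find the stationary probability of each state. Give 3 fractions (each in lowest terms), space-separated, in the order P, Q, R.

Answer: 25/59 12/59 22/59

Derivation:
The stationary distribution satisfies pi = pi * P, i.e.:
  pi_P = 3/7*pi_P + 1/7*pi_Q + 4/7*pi_R
  pi_Q = 2/7*pi_P + 1/7*pi_Q + 1/7*pi_R
  pi_R = 2/7*pi_P + 5/7*pi_Q + 2/7*pi_R
with normalization: pi_P + pi_Q + pi_R = 1.

Using the first 2 balance equations plus normalization, the linear system A*pi = b is:
  [-4/7, 1/7, 4/7] . pi = 0
  [2/7, -6/7, 1/7] . pi = 0
  [1, 1, 1] . pi = 1

Solving yields:
  pi_P = 25/59
  pi_Q = 12/59
  pi_R = 22/59

Verification (pi * P):
  25/59*3/7 + 12/59*1/7 + 22/59*4/7 = 25/59 = pi_P  (ok)
  25/59*2/7 + 12/59*1/7 + 22/59*1/7 = 12/59 = pi_Q  (ok)
  25/59*2/7 + 12/59*5/7 + 22/59*2/7 = 22/59 = pi_R  (ok)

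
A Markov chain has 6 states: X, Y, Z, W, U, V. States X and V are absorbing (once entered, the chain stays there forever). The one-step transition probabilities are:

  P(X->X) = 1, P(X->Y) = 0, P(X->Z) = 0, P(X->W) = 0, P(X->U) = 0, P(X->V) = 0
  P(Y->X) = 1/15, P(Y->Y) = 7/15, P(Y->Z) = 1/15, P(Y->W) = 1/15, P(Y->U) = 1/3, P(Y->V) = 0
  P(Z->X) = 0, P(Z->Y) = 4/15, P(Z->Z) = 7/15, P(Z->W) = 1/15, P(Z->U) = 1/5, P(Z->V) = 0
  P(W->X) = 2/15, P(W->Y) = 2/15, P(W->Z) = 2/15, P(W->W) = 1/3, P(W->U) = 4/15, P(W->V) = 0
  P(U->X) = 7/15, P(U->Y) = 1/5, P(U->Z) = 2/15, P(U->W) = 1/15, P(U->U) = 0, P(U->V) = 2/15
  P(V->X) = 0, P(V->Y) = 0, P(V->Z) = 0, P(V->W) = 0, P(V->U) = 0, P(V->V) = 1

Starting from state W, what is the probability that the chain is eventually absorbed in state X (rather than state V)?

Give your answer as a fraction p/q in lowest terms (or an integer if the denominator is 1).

Let a_i = P(absorbed in X | start in state i).
Boundary conditions: a_X = 1, a_V = 0.
For each transient state i, a_i = sum_j P(i->j) * a_j:
  a_Y = 1/15*a_X + 7/15*a_Y + 1/15*a_Z + 1/15*a_W + 1/3*a_U + 0*a_V
  a_Z = 0*a_X + 4/15*a_Y + 7/15*a_Z + 1/15*a_W + 1/5*a_U + 0*a_V
  a_W = 2/15*a_X + 2/15*a_Y + 2/15*a_Z + 1/3*a_W + 4/15*a_U + 0*a_V
  a_U = 7/15*a_X + 1/5*a_Y + 2/15*a_Z + 1/15*a_W + 0*a_U + 2/15*a_V

Substituting a_X = 1 and a_V = 0, rearrange to (I - Q) a = r where r[i] = P(i -> X):
  [8/15, -1/15, -1/15, -1/3] . (a_Y, a_Z, a_W, a_U) = 1/15
  [-4/15, 8/15, -1/15, -1/5] . (a_Y, a_Z, a_W, a_U) = 0
  [-2/15, -2/15, 2/3, -4/15] . (a_Y, a_Z, a_W, a_U) = 2/15
  [-1/5, -2/15, -1/15, 1] . (a_Y, a_Z, a_W, a_U) = 7/15

Solving yields:
  a_Y = 111/133
  a_Z = 767/931
  a_W = 793/931
  a_U = 745/931

Starting state is W, so the absorption probability is a_W = 793/931.

Answer: 793/931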